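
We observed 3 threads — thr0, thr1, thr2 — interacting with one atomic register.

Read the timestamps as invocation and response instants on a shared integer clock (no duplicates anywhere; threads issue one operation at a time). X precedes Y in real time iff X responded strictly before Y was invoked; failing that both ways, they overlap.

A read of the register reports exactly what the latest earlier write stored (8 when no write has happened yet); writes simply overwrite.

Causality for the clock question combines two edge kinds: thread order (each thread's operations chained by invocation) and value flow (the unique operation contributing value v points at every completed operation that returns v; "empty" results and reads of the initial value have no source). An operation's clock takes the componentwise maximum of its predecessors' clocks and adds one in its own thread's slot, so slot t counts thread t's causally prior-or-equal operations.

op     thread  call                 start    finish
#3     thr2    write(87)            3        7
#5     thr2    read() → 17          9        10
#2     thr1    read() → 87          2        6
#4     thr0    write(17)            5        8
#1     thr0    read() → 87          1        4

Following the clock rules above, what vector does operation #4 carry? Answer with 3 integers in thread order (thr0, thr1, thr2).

(2, 0, 1)

no predecessors for #3 (invoked 3): thr2 increments from zero → (0, 0, 1)
merge at #2 (invoked 2): VC(#3)=(0, 0, 1), own-thread bump on thr1 → (0, 1, 1)
merge at #1 (invoked 1): VC(#3)=(0, 0, 1), own-thread bump on thr0 → (1, 0, 1)
merge at #4 (invoked 5): VC(#1)=(1, 0, 1), own-thread bump on thr0 → (2, 0, 1)
merge at #5 (invoked 9): VC(#3)=(0, 0, 1), VC(#4)=(2, 0, 1), own-thread bump on thr2 → (2, 0, 2)
target: VC(#4) = (2, 0, 1)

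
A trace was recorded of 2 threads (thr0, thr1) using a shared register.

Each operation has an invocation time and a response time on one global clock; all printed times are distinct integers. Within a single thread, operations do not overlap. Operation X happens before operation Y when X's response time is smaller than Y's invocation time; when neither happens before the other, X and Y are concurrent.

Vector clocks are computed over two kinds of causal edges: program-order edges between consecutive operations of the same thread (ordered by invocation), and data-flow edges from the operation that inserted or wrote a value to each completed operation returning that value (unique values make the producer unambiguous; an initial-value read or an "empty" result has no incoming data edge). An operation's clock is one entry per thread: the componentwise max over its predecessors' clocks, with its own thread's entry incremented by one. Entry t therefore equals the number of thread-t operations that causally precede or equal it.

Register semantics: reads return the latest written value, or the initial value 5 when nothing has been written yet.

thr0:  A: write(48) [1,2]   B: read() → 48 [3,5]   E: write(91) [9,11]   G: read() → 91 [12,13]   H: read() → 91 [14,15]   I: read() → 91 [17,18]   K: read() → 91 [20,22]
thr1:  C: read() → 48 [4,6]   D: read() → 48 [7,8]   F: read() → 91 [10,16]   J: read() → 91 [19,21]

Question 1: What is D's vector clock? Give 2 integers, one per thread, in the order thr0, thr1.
(1, 2)

invoked at 1, A has no predecessors; its own thr0 bump gives (1, 0)
VC(C, invoked at 4): max of VC(A)=(1, 0), then +1 on thread thr1 → (1, 1)
VC(B, invoked at 3): max of VC(A)=(1, 0), then +1 on thread thr0 → (2, 0)
VC(D, invoked at 7): max of VC(A)=(1, 0), VC(C)=(1, 1), then +1 on thread thr1 → (1, 2)
VC(E, invoked at 9): max of VC(B)=(2, 0), then +1 on thread thr0 → (3, 0)
VC(G, invoked at 12): max of VC(E)=(3, 0), then +1 on thread thr0 → (4, 0)
VC(H, invoked at 14): max of VC(E)=(3, 0), VC(G)=(4, 0), then +1 on thread thr0 → (5, 0)
VC(F, invoked at 10): max of VC(D)=(1, 2), VC(E)=(3, 0), then +1 on thread thr1 → (3, 3)
VC(I, invoked at 17): max of VC(E)=(3, 0), VC(H)=(5, 0), then +1 on thread thr0 → (6, 0)
VC(J, invoked at 19): max of VC(E)=(3, 0), VC(F)=(3, 3), then +1 on thread thr1 → (3, 4)
VC(K, invoked at 20): max of VC(E)=(3, 0), VC(I)=(6, 0), then +1 on thread thr0 → (7, 0)
target: VC(D) = (1, 2)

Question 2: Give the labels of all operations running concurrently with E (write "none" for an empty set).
F

concurrent with E ([9,11]): every op whose interval crosses 9..11
A [1,2]: before
B [3,5]: before
C [4,6]: before
D [7,8]: before
F [10,16]: concurrent
G [12,13]: after
H [14,15]: after
I [17,18]: after
J [19,21]: after
K [20,22]: after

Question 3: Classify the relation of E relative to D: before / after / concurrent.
after

E spans [9,11], D spans [7,8]
resp(D)=8 < inv(E)=9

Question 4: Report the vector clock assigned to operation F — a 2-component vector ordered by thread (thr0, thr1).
(3, 3)

A, invoked 1, has no incoming edges; only thr0's bump applies → (1, 0)
invoked at 4, C merges VC(A)=(1, 0) and bumps thr1's slot → (1, 1)
invoked at 3, B merges VC(A)=(1, 0) and bumps thr0's slot → (2, 0)
invoked at 7, D merges VC(A)=(1, 0), VC(C)=(1, 1) and bumps thr1's slot → (1, 2)
invoked at 9, E merges VC(B)=(2, 0) and bumps thr0's slot → (3, 0)
invoked at 12, G merges VC(E)=(3, 0) and bumps thr0's slot → (4, 0)
invoked at 14, H merges VC(E)=(3, 0), VC(G)=(4, 0) and bumps thr0's slot → (5, 0)
invoked at 10, F merges VC(D)=(1, 2), VC(E)=(3, 0) and bumps thr1's slot → (3, 3)
invoked at 17, I merges VC(E)=(3, 0), VC(H)=(5, 0) and bumps thr0's slot → (6, 0)
invoked at 19, J merges VC(E)=(3, 0), VC(F)=(3, 3) and bumps thr1's slot → (3, 4)
invoked at 20, K merges VC(E)=(3, 0), VC(I)=(6, 0) and bumps thr0's slot → (7, 0)
target: VC(F) = (3, 3)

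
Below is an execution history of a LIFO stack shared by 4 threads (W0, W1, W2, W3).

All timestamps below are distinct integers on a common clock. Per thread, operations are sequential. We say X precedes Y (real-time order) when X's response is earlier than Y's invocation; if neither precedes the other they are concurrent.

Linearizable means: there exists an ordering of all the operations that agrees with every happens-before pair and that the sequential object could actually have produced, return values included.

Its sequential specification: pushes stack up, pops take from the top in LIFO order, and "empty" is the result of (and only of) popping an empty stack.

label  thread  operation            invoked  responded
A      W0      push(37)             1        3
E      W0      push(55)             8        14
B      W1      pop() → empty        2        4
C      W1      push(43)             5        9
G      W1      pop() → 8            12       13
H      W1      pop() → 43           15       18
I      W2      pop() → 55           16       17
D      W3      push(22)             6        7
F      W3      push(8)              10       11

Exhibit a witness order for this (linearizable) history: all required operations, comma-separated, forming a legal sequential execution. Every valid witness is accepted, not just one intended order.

after step 1 (B pop() → empty): stack <>
after step 2 (A push(37)): stack <37>
after step 3 (D push(22)): stack <37,22>
after step 4 (C push(43)): stack <37,22,43>
after step 5 (E push(55)): stack <37,22,43,55>
after step 6 (F push(8)): stack <37,22,43,55,8>
after step 7 (G pop() → 8): stack <37,22,43,55>
after step 8 (I pop() → 55): stack <37,22,43>
after step 9 (H pop() → 43): stack <37,22>

B, A, D, C, E, F, G, I, H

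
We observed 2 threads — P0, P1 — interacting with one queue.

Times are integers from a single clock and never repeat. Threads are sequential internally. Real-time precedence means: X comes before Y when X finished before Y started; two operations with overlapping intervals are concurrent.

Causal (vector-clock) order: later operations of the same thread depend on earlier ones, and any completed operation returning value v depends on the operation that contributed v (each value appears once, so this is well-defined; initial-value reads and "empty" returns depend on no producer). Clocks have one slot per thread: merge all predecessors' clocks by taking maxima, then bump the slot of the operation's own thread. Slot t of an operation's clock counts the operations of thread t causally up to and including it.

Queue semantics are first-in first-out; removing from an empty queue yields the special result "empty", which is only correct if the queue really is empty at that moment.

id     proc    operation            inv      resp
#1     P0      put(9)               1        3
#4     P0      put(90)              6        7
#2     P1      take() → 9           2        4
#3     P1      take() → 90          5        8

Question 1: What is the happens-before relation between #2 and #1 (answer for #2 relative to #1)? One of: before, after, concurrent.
#2 spans [2,4], #1 spans [1,3]
the intervals overlap in both directions

concurrent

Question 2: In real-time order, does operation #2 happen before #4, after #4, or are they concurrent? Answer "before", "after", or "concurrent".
#2 spans [2,4], #4 spans [6,7]
resp(#2)=4 < inv(#4)=6

before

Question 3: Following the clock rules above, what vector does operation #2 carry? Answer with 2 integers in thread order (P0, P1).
#1 (invocation 1): nothing precedes it; P0's component alone gives (1, 0)
merge at #2 (invoked 2): VC(#1)=(1, 0), own-thread bump on P1 → (1, 1)
merge at #4 (invoked 6): VC(#1)=(1, 0), own-thread bump on P0 → (2, 0)
merge at #3 (invoked 5): VC(#2)=(1, 1), VC(#4)=(2, 0), own-thread bump on P1 → (2, 2)
target: VC(#2) = (1, 1)

(1, 1)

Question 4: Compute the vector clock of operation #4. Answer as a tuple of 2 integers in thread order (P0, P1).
no predecessors for #1 (invoked 1): P0 increments from zero → (1, 0)
from VC(#1)=(1, 0), #2 (invoked 2) maxes components and bumps P1 → (1, 1)
from VC(#1)=(1, 0), #4 (invoked 6) maxes components and bumps P0 → (2, 0)
from VC(#2)=(1, 1), VC(#4)=(2, 0), #3 (invoked 5) maxes components and bumps P1 → (2, 2)
target: VC(#4) = (2, 0)

(2, 0)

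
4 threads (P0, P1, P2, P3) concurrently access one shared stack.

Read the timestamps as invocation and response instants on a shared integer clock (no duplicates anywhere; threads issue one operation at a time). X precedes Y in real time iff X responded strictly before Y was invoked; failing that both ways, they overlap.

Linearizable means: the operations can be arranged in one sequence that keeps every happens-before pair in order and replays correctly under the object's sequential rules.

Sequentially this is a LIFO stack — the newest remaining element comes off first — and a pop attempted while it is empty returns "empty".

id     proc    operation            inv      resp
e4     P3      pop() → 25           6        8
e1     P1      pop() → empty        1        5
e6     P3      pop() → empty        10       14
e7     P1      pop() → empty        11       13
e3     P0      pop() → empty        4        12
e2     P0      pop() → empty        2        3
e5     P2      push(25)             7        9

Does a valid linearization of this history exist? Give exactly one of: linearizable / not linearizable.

one valid linearization: e1, e2, e3, e5, e4, e6, e7
after step 1 (e1 pop() → empty): stack <>
after step 2 (e2 pop() → empty): stack <>
after step 3 (e3 pop() → empty): stack <>
after step 4 (e5 push(25)): stack <25>
after step 5 (e4 pop() → 25): stack <>
after step 6 (e6 pop() → empty): stack <>
after step 7 (e7 pop() → empty): stack <>

linearizable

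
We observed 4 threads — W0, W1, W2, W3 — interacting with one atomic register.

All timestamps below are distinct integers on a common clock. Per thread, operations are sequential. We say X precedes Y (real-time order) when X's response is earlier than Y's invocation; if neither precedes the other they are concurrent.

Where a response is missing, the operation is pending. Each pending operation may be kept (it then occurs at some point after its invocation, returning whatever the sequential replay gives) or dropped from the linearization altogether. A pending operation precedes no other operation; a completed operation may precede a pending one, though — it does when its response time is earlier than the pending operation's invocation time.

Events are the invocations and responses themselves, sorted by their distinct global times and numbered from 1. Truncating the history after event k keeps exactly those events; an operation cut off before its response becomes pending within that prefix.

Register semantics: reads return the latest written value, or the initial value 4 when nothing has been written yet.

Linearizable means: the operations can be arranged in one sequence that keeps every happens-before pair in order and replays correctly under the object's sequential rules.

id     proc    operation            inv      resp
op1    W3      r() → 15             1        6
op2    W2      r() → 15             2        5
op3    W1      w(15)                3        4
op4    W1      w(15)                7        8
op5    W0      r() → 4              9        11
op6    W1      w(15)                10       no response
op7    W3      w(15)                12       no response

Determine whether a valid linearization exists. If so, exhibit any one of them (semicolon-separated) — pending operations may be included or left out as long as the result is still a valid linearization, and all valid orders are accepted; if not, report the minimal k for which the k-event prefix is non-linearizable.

already the first 11 events (up to op5's response at time 11) admit no linearization; the first 10 still do
6 orders of the 5 completed atomic register ops respect real time; none is legal
include/drop combinations of the 1 pending operation (op6) were all tried; none helps
take op1, op2, op3, op4, op5 (pending dropped): step 1 already fails, because op1 r() → 15 cannot occur there
take op1, op3, op2, op4, op5 (pending dropped): step 1 already fails, because op1 r() → 15 cannot occur there

not linearizable — minimal violating prefix: 11 events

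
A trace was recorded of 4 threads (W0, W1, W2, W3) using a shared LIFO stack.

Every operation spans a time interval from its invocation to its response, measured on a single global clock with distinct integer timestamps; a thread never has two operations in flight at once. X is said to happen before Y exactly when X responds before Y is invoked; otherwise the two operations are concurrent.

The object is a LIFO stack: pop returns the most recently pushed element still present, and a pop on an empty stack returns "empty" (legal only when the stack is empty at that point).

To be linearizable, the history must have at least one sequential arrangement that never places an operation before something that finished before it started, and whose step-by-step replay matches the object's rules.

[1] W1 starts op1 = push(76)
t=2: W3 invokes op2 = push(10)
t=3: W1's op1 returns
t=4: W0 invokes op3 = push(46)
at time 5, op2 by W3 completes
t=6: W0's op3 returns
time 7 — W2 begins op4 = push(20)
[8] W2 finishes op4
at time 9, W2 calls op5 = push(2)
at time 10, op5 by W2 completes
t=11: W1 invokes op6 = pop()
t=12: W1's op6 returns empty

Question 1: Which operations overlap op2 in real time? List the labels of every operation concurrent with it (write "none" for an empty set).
Answer: op1, op3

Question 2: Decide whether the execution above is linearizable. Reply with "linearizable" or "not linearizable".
the violation lands at event 12, op6's response at time 12: events 1..11 linearize, events 1..12 do not
no legal order exists: 3 real-time-consistent candidates over 6 completed LIFO stack operations, all rejected
one such order, op1, op2, op3, op4, op5, op6, breaks at step 6 where op6 pop() → empty is illegal
one such order, op1, op3, op2, op4, op5, op6, breaks at step 6 where op6 pop() → empty is illegal

not linearizable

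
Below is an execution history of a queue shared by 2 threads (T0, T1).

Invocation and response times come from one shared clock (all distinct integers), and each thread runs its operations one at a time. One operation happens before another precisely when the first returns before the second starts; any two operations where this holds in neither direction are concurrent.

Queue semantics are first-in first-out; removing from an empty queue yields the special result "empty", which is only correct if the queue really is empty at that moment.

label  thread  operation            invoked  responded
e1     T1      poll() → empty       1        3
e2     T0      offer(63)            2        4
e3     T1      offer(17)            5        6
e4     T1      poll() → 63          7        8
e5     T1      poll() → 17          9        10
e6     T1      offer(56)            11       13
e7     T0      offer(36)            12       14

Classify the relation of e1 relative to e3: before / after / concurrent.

e1 spans [1,3], e3 spans [5,6]
resp(e1)=3 < inv(e3)=5

before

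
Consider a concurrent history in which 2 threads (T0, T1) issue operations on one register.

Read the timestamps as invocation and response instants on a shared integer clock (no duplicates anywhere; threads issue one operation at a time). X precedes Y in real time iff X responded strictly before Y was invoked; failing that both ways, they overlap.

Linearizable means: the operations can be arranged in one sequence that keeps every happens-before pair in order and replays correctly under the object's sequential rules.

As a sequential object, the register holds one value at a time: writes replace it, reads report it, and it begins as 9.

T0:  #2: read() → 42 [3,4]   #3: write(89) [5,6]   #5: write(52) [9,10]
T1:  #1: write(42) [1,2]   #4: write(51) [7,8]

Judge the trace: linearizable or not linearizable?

a witness: #1, #2, #3, #4, #5
step 1: #1 write(42) — value 42
step 2: #2 read() → 42 — value 42
step 3: #3 write(89) — value 89
step 4: #4 write(51) — value 51
step 5: #5 write(52) — value 52

linearizable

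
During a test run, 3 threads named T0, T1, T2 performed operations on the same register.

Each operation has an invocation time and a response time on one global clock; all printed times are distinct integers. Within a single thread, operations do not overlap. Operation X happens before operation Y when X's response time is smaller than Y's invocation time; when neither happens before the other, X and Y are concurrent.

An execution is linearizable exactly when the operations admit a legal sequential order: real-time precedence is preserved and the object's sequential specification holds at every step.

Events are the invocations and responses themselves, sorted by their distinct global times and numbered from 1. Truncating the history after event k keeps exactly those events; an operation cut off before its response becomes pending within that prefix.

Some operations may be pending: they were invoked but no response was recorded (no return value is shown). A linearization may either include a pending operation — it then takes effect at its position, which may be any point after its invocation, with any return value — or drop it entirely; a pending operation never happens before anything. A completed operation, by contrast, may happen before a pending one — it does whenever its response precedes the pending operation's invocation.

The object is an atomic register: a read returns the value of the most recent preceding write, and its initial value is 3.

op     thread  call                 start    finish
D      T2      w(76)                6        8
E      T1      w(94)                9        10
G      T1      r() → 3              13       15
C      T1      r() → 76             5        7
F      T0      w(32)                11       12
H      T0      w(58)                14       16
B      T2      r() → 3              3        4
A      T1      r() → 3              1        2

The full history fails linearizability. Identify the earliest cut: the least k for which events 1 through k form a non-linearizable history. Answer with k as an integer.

events 1..14 are still linearizable — one witness is A, B, D, C, E, F:
after step 1 (A r() → 3): value 3
after step 2 (B r() → 3): value 3
after step 3 (D w(76)): value 76
after step 4 (C r() → 76): value 76
after step 5 (E w(94)): value 94
after step 6 (F w(32)): value 32
event 15 — G's response, time 15 — after it, nothing linearizes
no escape via the 1 pending operation (H): every completion choice fails
take A, B, C, D, E, F, G (pending dropped): step 3 already fails, because C r() → 76 cannot occur there
take A, B, D, C, E, F, G (pending dropped): step 7 already fails, because G r() → 3 cannot occur there

15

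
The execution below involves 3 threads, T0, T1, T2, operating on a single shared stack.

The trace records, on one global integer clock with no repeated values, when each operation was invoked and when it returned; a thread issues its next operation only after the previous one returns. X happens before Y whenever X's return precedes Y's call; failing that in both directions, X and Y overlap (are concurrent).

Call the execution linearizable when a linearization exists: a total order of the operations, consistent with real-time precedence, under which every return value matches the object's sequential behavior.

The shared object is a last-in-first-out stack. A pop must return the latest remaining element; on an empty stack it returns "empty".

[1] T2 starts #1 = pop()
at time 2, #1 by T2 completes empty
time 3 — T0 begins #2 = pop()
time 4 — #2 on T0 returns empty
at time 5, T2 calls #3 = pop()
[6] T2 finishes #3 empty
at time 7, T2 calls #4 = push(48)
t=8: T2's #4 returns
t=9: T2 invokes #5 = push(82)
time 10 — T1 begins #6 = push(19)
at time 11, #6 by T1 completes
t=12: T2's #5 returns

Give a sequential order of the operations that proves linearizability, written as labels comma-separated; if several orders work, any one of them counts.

1. #1 pop() → empty, leaving stack <>
2. #2 pop() → empty, leaving stack <>
3. #3 pop() → empty, leaving stack <>
4. #4 push(48), leaving stack <48>
5. #5 push(82), leaving stack <48,82>
6. #6 push(19), leaving stack <48,82,19>

#1, #2, #3, #4, #5, #6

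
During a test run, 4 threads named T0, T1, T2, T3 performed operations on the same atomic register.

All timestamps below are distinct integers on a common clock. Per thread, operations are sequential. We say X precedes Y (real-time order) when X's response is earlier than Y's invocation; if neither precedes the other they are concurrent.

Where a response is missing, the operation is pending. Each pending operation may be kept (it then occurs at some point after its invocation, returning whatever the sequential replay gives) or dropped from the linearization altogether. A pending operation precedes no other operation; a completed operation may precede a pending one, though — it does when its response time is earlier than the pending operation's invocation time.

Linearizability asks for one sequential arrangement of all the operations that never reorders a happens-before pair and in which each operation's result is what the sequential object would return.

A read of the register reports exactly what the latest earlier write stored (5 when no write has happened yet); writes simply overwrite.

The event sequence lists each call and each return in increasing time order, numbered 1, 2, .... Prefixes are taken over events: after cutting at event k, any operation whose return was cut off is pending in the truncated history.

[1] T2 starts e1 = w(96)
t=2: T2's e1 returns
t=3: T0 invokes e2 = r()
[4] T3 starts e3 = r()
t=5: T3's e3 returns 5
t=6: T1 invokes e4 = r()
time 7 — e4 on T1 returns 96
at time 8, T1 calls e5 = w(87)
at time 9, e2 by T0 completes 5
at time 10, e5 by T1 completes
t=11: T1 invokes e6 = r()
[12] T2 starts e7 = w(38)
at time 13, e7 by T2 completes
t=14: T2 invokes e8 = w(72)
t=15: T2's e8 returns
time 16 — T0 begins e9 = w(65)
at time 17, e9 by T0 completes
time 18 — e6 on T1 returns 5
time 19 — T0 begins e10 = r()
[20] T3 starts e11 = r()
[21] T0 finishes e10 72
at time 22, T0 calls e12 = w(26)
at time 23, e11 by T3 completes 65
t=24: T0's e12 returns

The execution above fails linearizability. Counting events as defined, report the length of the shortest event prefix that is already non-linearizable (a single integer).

events 1..4 are still linearizable — one witness is e1:
1. e1 w(96), leaving value 96
once event 5 joins (e3's response, time 5), exhaustive search finds no witness
include/drop combinations of the 1 pending operation (e2) were all tried; none helps
e.g. e1, e3 (pending dropped): illegal at step 2, since e3 r() → 5 cannot apply there

5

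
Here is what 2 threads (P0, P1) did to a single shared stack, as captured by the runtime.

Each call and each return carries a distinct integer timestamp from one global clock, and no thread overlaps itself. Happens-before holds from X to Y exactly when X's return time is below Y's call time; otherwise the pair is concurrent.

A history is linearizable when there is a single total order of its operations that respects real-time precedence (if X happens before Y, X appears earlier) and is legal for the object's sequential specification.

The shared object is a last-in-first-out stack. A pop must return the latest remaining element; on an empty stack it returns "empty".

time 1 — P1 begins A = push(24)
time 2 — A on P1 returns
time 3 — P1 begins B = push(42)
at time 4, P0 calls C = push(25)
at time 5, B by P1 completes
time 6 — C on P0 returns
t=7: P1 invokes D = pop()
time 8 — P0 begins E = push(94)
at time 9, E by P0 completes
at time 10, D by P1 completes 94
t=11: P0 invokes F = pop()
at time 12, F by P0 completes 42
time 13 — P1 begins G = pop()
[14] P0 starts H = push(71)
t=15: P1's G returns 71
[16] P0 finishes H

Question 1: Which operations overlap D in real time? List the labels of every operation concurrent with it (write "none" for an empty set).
Answer: E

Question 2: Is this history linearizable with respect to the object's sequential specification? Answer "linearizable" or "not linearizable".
a witness: A, C, B, E, D, F, H, G
step 1: A push(24) — stack <24>
step 2: C push(25) — stack <24,25>
step 3: B push(42) — stack <24,25,42>
step 4: E push(94) — stack <24,25,42,94>
step 5: D pop() → 94 — stack <24,25,42>
step 6: F pop() → 42 — stack <24,25>
step 7: H push(71) — stack <24,25,71>
step 8: G pop() → 71 — stack <24,25>

linearizable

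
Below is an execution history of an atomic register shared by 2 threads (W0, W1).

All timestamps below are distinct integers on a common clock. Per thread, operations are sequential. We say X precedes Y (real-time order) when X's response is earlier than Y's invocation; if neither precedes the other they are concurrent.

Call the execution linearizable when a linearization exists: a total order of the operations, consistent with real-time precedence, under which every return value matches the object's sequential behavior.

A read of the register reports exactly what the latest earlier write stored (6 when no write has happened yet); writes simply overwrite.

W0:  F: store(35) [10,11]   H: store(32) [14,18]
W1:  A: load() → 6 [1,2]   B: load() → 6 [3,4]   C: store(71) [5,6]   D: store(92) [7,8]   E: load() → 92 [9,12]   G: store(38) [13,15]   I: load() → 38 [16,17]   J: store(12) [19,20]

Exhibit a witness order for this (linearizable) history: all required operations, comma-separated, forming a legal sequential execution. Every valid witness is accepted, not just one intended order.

after step 1 (A load() → 6): value 6
after step 2 (B load() → 6): value 6
after step 3 (C store(71)): value 71
after step 4 (D store(92)): value 92
after step 5 (E load() → 92): value 92
after step 6 (F store(35)): value 35
after step 7 (G store(38)): value 38
after step 8 (I load() → 38): value 38
after step 9 (H store(32)): value 32
after step 10 (J store(12)): value 12

A, B, C, D, E, F, G, I, H, J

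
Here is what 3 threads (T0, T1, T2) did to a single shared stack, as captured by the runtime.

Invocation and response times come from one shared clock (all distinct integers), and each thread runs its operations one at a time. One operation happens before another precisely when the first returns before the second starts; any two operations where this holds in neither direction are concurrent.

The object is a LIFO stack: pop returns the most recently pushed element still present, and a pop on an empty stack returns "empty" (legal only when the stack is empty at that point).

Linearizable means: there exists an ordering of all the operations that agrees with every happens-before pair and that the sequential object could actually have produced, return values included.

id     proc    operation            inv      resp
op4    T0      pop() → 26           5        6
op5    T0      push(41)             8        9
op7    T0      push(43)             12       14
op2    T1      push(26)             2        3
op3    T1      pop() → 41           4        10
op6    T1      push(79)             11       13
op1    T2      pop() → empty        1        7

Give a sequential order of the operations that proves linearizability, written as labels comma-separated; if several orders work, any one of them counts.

1. op1 pop() → empty, leaving stack <>
2. op2 push(26), leaving stack <26>
3. op4 pop() → 26, leaving stack <>
4. op5 push(41), leaving stack <41>
5. op3 pop() → 41, leaving stack <>
6. op6 push(79), leaving stack <79>
7. op7 push(43), leaving stack <79,43>

op1, op2, op4, op5, op3, op6, op7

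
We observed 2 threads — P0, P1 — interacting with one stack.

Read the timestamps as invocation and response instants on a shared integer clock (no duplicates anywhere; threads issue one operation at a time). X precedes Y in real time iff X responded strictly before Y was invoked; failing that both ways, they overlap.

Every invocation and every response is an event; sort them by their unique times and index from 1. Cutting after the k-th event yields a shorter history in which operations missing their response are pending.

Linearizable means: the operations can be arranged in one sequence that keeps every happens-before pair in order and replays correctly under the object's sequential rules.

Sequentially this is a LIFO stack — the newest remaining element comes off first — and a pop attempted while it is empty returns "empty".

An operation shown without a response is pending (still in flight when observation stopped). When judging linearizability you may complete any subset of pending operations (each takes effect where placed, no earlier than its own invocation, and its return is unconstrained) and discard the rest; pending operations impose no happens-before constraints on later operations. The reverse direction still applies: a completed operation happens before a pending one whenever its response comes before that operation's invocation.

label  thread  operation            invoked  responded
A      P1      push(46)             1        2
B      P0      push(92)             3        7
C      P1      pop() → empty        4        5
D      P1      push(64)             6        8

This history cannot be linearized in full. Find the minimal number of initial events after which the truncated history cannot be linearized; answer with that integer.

events 1..4 are linearizable, e.g. via A:
1. A push(46), leaving stack <46>
once event 5 joins (C's response, time 5), exhaustive search finds no witness
every completion of the 1 pending operation (B) was checked; none linearizes
take A, C (pending dropped): step 2 already fails, because C pop() → empty cannot occur there

5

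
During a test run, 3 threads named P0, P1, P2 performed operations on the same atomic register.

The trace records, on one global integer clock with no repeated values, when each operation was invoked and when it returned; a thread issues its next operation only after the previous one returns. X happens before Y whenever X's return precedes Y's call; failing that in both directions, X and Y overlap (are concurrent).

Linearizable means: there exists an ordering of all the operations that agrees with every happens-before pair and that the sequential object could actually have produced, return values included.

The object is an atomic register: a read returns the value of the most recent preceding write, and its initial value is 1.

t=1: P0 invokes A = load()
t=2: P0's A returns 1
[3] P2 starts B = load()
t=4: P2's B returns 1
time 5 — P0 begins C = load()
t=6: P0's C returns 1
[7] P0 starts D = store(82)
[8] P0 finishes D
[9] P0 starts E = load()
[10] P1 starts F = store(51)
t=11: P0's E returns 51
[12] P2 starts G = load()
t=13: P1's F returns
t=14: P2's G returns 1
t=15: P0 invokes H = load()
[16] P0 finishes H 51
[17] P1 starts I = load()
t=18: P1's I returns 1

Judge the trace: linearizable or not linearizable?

the violation lands at event 14, G's response at time 14: events 1..13 linearize, events 1..14 do not
3 orders of the 7 completed atomic register ops respect real time; none is legal
for example A, B, C, D, E, F, G fails at step 5: E load() → 51 is not legal there
for example A, B, C, D, E, G, F fails at step 5: E load() → 51 is not legal there

not linearizable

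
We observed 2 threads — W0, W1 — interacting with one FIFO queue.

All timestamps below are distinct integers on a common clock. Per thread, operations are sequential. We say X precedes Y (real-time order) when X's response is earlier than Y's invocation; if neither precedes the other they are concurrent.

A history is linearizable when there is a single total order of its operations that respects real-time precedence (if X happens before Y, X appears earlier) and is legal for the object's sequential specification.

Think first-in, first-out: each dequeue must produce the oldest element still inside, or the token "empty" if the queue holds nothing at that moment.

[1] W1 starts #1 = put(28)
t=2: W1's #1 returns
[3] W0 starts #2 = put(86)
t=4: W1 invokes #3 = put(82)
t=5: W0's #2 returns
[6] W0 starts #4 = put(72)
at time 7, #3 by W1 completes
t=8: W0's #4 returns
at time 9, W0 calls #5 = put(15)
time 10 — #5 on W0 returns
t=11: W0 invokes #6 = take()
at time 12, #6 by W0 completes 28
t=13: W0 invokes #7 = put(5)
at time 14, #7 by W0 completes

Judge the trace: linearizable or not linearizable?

one valid linearization: #1, #2, #3, #4, #5, #6, #7
after step 1 (#1 put(28)): queue <28>
after step 2 (#2 put(86)): queue <28,86>
after step 3 (#3 put(82)): queue <28,86,82>
after step 4 (#4 put(72)): queue <28,86,82,72>
after step 5 (#5 put(15)): queue <28,86,82,72,15>
after step 6 (#6 take() → 28): queue <86,82,72,15>
after step 7 (#7 put(5)): queue <86,82,72,15,5>

linearizable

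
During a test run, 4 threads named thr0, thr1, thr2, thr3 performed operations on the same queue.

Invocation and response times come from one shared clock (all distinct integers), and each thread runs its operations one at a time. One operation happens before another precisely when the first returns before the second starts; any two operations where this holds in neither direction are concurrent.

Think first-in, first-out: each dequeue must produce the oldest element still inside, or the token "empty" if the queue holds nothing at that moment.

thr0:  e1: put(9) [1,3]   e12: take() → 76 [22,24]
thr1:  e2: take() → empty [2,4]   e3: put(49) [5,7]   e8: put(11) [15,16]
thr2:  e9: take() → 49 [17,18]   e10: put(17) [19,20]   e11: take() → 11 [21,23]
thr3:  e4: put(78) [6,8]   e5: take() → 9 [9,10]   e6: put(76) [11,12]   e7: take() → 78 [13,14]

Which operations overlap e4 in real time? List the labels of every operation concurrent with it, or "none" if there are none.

e4 spans [6,8]: anything still running between times 6 and 8 counts as concurrent
e1 [1,3]: before
e2 [2,4]: before
e3 [5,7]: concurrent
e5 [9,10]: after
e6 [11,12]: after
e7 [13,14]: after
e8 [15,16]: after
e9 [17,18]: after
e10 [19,20]: after
e11 [21,23]: after
e12 [22,24]: after

e3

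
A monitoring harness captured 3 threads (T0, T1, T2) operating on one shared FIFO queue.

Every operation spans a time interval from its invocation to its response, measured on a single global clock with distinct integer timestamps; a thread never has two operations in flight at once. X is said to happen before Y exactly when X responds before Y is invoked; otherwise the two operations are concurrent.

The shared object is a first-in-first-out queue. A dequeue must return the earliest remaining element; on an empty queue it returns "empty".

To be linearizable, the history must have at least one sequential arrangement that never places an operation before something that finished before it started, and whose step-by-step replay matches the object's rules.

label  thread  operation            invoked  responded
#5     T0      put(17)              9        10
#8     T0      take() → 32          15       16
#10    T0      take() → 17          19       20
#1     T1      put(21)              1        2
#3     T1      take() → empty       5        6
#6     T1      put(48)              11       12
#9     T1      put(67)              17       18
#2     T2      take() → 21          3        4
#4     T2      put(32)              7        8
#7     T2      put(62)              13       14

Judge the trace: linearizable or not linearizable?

one valid linearization: #1, #2, #3, #4, #5, #6, #7, #8, #9, #10
step 1: #1 put(21) — queue <21>
step 2: #2 take() → 21 — queue <>
step 3: #3 take() → empty — queue <>
step 4: #4 put(32) — queue <32>
step 5: #5 put(17) — queue <32,17>
step 6: #6 put(48) — queue <32,17,48>
step 7: #7 put(62) — queue <32,17,48,62>
step 8: #8 take() → 32 — queue <17,48,62>
step 9: #9 put(67) — queue <17,48,62,67>
step 10: #10 take() → 17 — queue <48,62,67>

linearizable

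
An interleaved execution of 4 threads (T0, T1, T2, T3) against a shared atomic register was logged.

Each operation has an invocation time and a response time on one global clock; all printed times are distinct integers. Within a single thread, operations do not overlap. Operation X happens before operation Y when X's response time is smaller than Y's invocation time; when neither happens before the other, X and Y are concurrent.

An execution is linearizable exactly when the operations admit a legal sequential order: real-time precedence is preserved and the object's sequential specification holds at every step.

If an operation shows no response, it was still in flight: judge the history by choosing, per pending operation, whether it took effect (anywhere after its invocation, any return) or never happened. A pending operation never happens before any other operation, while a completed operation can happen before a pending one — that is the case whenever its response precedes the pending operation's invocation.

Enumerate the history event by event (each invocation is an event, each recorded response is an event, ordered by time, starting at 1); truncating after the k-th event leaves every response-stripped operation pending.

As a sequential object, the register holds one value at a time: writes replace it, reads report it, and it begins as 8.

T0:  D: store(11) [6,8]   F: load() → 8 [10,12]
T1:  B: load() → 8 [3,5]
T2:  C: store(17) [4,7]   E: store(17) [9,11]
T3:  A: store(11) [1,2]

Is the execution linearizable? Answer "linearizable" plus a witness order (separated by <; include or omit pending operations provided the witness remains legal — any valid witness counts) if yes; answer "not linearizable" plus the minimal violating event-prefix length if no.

through event 4 a valid linearization exists; event 5 (B responding at time 5) ends that
the completed operations (2 total) allow one real-time order; the atomic register replay rejects it
completion choices over the 1 pending operation (C) were checked; none helps
one such order, A, B (pending dropped), breaks at step 2 where B load() → 8 is illegal

not linearizable — minimal violating prefix: 5 events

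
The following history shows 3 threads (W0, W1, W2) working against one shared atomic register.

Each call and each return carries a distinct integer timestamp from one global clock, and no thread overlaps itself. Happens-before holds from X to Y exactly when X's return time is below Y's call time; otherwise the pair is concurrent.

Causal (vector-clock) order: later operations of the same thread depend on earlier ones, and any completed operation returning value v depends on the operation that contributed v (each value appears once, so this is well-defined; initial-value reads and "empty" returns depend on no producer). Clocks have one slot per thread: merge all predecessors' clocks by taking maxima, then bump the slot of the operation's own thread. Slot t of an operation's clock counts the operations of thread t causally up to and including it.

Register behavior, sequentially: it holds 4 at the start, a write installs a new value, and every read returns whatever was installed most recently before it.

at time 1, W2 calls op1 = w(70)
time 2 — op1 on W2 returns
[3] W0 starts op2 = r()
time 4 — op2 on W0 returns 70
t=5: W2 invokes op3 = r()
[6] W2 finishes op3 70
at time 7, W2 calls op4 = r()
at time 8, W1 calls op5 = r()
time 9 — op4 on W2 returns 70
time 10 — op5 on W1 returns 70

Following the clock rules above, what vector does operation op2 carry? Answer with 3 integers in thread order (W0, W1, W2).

root op op1, invoked 1: fresh clock plus W2's own tick → (0, 0, 1)
invoked at 5, op3 merges VC(op1)=(0, 0, 1) and bumps W2's slot → (0, 0, 2)
invoked at 8, op5 merges VC(op1)=(0, 0, 1) and bumps W1's slot → (0, 1, 1)
invoked at 3, op2 merges VC(op1)=(0, 0, 1) and bumps W0's slot → (1, 0, 1)
invoked at 7, op4 merges VC(op1)=(0, 0, 1), VC(op3)=(0, 0, 2) and bumps W2's slot → (0, 0, 3)
target: VC(op2) = (1, 0, 1)

(1, 0, 1)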